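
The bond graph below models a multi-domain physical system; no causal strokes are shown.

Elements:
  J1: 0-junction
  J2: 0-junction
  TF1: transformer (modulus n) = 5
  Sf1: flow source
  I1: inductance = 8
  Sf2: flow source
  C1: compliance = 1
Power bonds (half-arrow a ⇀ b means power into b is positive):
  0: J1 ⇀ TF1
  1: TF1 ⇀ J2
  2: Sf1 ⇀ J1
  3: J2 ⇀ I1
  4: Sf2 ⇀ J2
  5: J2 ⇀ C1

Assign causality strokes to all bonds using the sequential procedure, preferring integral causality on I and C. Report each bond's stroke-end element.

β2 stroke at Sf1  (Sf1 fixes flow; stroke at Sf1)
β4 stroke at Sf2  (Sf2 fixes flow; stroke at Sf2)
β0 stroke at J1  (closing 0-jn rule on J1)
β1 stroke at TF1  (TF1 one-in-one-out from 0)
β3 stroke at I1  (I1 outputs flow p/I1)
β5 stroke at J2  (only one effort-in slot at J2)

#0 stroke at J1
#1 stroke at TF1
#2 stroke at Sf1
#3 stroke at I1
#4 stroke at Sf2
#5 stroke at J2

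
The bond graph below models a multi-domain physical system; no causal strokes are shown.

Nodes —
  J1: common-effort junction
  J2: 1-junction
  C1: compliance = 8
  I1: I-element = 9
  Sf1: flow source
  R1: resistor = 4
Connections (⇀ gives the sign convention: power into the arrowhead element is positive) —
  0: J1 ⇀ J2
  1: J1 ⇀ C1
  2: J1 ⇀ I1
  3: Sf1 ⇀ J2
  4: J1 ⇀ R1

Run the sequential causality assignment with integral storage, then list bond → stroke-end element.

b3 stroke→Sf1  (Sf1: flow source, stroke at near end)
b0 stroke→J2  (J2: bond 3 brought flow, rest push out)
b1 stroke→J1  (C1 outputs effort q/C1)
b2 stroke→I1  (0-jn J1 has e-setter on 1)
b4 stroke→R1  (J1: bond 1 brought effort, rest push out)

β0 stroke→J2
β1 stroke→J1
β2 stroke→I1
β3 stroke→Sf1
β4 stroke→R1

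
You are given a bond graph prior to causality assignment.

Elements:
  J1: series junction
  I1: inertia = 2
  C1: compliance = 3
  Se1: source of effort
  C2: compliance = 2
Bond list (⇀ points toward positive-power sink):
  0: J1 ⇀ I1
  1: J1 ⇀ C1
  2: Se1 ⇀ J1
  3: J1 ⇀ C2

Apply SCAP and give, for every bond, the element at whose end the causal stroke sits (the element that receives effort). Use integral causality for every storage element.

b2 stroke→J1  (Se1 fixes effort; stroke away)
b0 stroke→I1  (I1 integral (f out))
b1 stroke→J1  (J1: bond 0 brought flow, rest push out)
b3 stroke→J1  (common-f at J1 fixed by 0)

b0 stroke→I1
b1 stroke→J1
b2 stroke→J1
b3 stroke→J1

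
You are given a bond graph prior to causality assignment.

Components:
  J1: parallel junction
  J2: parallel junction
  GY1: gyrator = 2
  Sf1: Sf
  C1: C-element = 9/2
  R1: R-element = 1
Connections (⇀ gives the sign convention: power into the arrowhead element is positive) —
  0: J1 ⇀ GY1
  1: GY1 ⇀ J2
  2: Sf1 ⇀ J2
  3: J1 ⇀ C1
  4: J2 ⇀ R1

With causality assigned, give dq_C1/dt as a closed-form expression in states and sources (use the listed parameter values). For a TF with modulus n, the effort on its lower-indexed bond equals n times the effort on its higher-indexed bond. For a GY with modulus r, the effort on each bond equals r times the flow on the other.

dq_C1/dt = -F_Sf1/2 - q_C1/18

bond 2 |Sf1  (Sf1 fixes flow; stroke at Sf1)
bond 3 |J1  (prefer integral on C1)
bond 0 |GY1  (0-jn J1 has e-setter on 3)
bond 1 |GY1  (through GY1, causality inverts; strokes same side of GY1)
bond 4 |J2  (closing 0-jn rule on J2)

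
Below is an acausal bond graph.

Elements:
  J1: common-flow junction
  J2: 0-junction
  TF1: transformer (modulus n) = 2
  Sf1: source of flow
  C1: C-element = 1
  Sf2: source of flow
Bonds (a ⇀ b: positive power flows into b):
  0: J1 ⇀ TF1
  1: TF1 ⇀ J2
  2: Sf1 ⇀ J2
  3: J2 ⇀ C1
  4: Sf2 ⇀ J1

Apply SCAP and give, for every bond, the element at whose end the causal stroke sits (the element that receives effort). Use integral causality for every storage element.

bond 0 →J1
bond 1 →TF1
bond 2 →Sf1
bond 3 →J2
bond 4 →Sf2

b2 stroke→Sf1  (Sf1: flow source, stroke at near end)
b4 stroke→Sf2  (Sf2 (Sf) sets flow on bond)
b0 stroke→J1  (1-jn J1 has f-setter on 4)
b1 stroke→TF1  (TF TF1: opposite of bond 0)
b3 stroke→J2  (only one effort-in slot at J2)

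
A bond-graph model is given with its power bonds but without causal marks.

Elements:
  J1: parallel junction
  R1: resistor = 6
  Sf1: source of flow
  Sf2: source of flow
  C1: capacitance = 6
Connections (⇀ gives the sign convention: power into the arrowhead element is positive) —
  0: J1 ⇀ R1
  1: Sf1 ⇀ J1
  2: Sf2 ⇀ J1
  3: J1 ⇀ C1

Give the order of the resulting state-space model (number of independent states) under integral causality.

#1 stroke→Sf1  (source Sf1 imposes f)
#2 stroke→Sf2  (Sf2 (Sf) sets flow on bond)
#3 stroke→J1  (C1 outputs effort q/C1)
#0 stroke→R1  (J1: bond 3 brought effort, rest push out)

1  (C1 all integral)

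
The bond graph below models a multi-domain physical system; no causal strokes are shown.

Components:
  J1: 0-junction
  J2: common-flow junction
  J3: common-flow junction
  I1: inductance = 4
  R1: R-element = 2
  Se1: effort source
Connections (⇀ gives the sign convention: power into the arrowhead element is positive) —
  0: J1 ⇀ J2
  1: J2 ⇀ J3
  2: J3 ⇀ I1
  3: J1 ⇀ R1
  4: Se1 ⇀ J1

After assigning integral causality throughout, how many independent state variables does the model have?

β4 →J1  (Se1: effort source, stroke at far end)
β0 →J2  (J1 effort already set via bond 4)
β3 →R1  (common-e at J1 fixed by 4)
β1 →J3  (closing 1-jn rule on J2)
β2 →I1  (J3 needs exactly one f-in)

1  (I1 all integral)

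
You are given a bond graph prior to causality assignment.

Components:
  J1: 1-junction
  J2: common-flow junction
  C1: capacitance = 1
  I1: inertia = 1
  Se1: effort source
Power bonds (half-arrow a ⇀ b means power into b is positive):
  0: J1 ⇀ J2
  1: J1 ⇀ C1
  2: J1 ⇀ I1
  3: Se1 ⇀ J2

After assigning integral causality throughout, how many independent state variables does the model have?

2  (C1, I1 all integral)

#3 stroke at J2  (Se1 fixes effort; stroke away)
#0 stroke at J1  (J2 needs exactly one f-in)
#1 stroke at J1  (prefer integral on C1)
#2 stroke at I1  (closing 1-jn rule on J1)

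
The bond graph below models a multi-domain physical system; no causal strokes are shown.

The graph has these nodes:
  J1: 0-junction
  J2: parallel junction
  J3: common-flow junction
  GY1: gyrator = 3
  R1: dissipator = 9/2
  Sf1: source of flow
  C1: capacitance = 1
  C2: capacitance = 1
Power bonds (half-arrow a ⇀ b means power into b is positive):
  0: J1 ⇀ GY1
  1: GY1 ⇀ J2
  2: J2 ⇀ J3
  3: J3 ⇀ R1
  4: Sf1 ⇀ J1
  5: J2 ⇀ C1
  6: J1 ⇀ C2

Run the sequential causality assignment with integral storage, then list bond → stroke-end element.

#0 |GY1
#1 |GY1
#2 |J3
#3 |R1
#4 |Sf1
#5 |J2
#6 |J1

#4 stroke→Sf1  (Sf1: flow source, stroke at near end)
#5 stroke→J2  (C1 integral (e out))
#1 stroke→GY1  (0-jn J2 has e-setter on 5)
#2 stroke→J3  (common-e at J2 fixed by 5)
#3 stroke→R1  (J3: last free bond brings flow in)
#0 stroke→GY1  (GY1 both-in/both-out from 1)
#6 stroke→J1  (only one effort-in slot at J1)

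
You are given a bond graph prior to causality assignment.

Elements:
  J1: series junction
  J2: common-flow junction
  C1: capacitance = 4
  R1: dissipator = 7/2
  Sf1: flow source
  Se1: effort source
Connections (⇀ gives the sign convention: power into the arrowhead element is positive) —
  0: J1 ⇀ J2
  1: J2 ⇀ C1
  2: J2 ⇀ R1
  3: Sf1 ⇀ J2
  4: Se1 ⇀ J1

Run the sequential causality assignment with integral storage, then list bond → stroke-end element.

#3 stroke at Sf1  (Sf1: flow source, stroke at near end)
#4 stroke at J1  (source Se1 imposes e)
#0 stroke at J2  (only one flow-in slot at J1)
#1 stroke at J2  (common-f at J2 fixed by 3)
#2 stroke at J2  (common-f at J2 fixed by 3)

β0 stroke at J2
β1 stroke at J2
β2 stroke at J2
β3 stroke at Sf1
β4 stroke at J1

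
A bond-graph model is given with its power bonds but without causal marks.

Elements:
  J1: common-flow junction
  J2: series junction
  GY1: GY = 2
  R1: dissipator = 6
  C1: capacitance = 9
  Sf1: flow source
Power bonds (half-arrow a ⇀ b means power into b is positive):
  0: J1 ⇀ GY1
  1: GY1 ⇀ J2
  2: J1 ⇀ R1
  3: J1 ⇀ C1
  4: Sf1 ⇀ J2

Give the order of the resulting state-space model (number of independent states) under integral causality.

1  (C1 all integral)

bond 4 →Sf1  (Sf1 (Sf) sets flow on bond)
bond 1 →J2  (common-f at J2 fixed by 4)
bond 0 →J1  (GY GY1: same side as bond 1)
bond 3 →J1  (C1: C, integral causality)
bond 2 →R1  (J1 needs exactly one f-in)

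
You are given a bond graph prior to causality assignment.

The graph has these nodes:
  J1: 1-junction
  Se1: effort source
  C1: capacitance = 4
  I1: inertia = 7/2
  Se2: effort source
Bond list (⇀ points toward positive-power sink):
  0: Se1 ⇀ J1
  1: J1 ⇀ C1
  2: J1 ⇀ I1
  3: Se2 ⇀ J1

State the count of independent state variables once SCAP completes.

#0 stroke→J1  (Se1 (Se) sets effort on bond)
#3 stroke→J1  (Se2: effort source, stroke at far end)
#1 stroke→J1  (C1 integral (e out))
#2 stroke→I1  (J1: last free bond brings flow in)

2  (C1, I1 all integral)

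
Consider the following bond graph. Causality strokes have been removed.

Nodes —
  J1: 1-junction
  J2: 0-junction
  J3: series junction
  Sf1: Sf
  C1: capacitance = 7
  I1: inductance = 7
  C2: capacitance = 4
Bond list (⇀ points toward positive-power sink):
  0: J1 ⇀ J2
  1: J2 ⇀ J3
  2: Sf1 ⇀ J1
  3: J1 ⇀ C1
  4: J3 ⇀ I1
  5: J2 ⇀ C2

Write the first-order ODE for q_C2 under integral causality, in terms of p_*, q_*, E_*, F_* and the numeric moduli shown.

#2 |Sf1  (Sf1 fixes flow; stroke at Sf1)
#0 |J1  (J1: bond 2 brought flow, rest push out)
#3 |J1  (common-f at J1 fixed by 2)
#4 |I1  (I1 integral (f out))
#1 |J3  (1-jn J3 has f-setter on 4)
#5 |J2  (closing 0-jn rule on J2)

dq_C2/dt = F_Sf1 - p_I1/7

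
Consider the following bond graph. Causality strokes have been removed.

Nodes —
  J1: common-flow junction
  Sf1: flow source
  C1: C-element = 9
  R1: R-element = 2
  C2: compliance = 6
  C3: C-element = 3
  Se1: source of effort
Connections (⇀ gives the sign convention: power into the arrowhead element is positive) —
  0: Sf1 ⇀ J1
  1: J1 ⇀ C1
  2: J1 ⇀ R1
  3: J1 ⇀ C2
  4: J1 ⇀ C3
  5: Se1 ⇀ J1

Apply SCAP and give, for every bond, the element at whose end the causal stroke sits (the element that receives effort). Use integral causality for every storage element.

#0 |Sf1  (Sf1 (Sf) sets flow on bond)
#5 |J1  (Se1 fixes effort; stroke away)
#1 |J1  (1-jn J1 has f-setter on 0)
#2 |J1  (common-f at J1 fixed by 0)
#3 |J1  (1-jn J1 has f-setter on 0)
#4 |J1  (common-f at J1 fixed by 0)

b0 →Sf1
b1 →J1
b2 →J1
b3 →J1
b4 →J1
b5 →J1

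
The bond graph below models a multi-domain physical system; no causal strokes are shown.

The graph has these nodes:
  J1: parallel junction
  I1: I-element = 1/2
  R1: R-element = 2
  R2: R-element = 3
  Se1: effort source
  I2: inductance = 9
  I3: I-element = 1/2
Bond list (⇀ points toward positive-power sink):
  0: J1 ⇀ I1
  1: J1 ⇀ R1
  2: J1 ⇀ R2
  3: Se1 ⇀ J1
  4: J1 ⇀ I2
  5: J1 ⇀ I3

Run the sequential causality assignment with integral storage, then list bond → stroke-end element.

β0 stroke at I1
β1 stroke at R1
β2 stroke at R2
β3 stroke at J1
β4 stroke at I2
β5 stroke at I3

bond 3 →J1  (Se1: effort source, stroke at far end)
bond 0 →I1  (0-jn J1 has e-setter on 3)
bond 1 →R1  (J1: bond 3 brought effort, rest push out)
bond 2 →R2  (J1 effort already set via bond 3)
bond 4 →I2  (J1 effort already set via bond 3)
bond 5 →I3  (J1: bond 3 brought effort, rest push out)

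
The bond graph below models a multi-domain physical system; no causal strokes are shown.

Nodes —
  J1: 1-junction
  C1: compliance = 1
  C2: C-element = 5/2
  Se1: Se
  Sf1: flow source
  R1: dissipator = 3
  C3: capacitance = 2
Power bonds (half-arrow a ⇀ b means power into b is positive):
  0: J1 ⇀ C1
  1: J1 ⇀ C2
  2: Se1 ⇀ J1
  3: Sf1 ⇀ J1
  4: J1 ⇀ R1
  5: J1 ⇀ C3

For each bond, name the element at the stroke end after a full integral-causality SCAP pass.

bond 2 stroke at J1  (Se1 fixes effort; stroke away)
bond 3 stroke at Sf1  (source Sf1 imposes f)
bond 0 stroke at J1  (1-jn J1 has f-setter on 3)
bond 1 stroke at J1  (J1 flow already set via bond 3)
bond 4 stroke at J1  (1-jn J1 has f-setter on 3)
bond 5 stroke at J1  (1-jn J1 has f-setter on 3)

#0 stroke→J1
#1 stroke→J1
#2 stroke→J1
#3 stroke→Sf1
#4 stroke→J1
#5 stroke→J1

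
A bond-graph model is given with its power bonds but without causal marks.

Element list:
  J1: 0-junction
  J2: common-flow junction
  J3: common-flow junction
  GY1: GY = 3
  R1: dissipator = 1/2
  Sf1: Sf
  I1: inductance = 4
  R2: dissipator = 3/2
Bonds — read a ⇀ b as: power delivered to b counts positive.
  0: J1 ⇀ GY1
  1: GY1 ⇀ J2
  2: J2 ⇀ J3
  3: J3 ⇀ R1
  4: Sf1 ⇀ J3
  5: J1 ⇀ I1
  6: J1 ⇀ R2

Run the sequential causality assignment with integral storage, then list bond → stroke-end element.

bond 4 stroke at Sf1  (Sf1 (Sf) sets flow on bond)
bond 2 stroke at J3  (J3 flow already set via bond 4)
bond 3 stroke at J3  (1-jn J3 has f-setter on 4)
bond 1 stroke at J2  (1-jn J2 has f-setter on 2)
bond 0 stroke at J1  (through GY1, causality inverts; strokes same side of GY1)
bond 5 stroke at I1  (common-e at J1 fixed by 0)
bond 6 stroke at R2  (J1 effort already set via bond 0)

bond 0 stroke at J1
bond 1 stroke at J2
bond 2 stroke at J3
bond 3 stroke at J3
bond 4 stroke at Sf1
bond 5 stroke at I1
bond 6 stroke at R2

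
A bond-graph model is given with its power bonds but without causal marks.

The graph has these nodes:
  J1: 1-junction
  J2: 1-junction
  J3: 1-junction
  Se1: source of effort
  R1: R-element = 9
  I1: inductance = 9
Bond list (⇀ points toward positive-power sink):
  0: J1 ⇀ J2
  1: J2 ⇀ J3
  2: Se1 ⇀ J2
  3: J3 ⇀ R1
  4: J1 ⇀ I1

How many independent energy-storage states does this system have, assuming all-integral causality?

1  (I1 all integral)

#2 stroke→J2  (Se1 fixes effort; stroke away)
#4 stroke→I1  (prefer integral on I1)
#0 stroke→J1  (common-f at J1 fixed by 4)
#1 stroke→J2  (common-f at J2 fixed by 0)
#3 stroke→J3  (J3 flow already set via bond 1)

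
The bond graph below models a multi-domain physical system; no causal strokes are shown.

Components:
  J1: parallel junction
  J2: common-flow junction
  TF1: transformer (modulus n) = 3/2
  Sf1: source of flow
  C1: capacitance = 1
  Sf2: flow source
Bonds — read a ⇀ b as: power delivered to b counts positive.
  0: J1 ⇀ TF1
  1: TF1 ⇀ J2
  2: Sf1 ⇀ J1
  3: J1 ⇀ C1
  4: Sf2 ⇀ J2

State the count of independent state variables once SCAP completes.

bond 2 stroke→Sf1  (Sf1 (Sf) sets flow on bond)
bond 4 stroke→Sf2  (Sf2 (Sf) sets flow on bond)
bond 1 stroke→J2  (J2: bond 4 brought flow, rest push out)
bond 0 stroke→TF1  (through TF1, causality passes straight; one stroke at TF1)
bond 3 stroke→J1  (only one effort-in slot at J1)

1  (C1 all integral)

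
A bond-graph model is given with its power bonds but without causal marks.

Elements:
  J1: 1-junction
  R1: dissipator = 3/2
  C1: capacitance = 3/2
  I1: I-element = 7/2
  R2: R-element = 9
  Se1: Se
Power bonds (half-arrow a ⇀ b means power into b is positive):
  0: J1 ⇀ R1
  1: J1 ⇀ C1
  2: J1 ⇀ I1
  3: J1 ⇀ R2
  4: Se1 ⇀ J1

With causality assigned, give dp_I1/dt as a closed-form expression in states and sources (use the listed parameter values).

bond 4 stroke at J1  (Se1 (Se) sets effort on bond)
bond 1 stroke at J1  (C1 integral (e out))
bond 2 stroke at I1  (prefer integral on I1)
bond 0 stroke at J1  (J1 flow already set via bond 2)
bond 3 stroke at J1  (J1: bond 2 brought flow, rest push out)

dp_I1/dt = E_Se1 - 3*p_I1 - 2*q_C1/3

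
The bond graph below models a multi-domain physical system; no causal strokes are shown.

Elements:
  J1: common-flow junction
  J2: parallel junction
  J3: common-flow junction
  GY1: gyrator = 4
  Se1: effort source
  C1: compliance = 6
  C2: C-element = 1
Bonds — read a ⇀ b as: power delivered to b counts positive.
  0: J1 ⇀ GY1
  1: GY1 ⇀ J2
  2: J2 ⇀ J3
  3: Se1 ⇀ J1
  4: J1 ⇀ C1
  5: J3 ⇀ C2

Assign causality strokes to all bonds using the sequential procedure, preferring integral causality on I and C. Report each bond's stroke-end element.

#0 stroke→GY1
#1 stroke→GY1
#2 stroke→J2
#3 stroke→J1
#4 stroke→J1
#5 stroke→J3

b3 |J1  (Se1 fixes effort; stroke away)
b4 |J1  (prefer integral on C1)
b0 |GY1  (J1: last free bond brings flow in)
b1 |GY1  (GY1 both-in/both-out from 0)
b2 |J2  (J2: last free bond brings effort in)
b5 |J3  (1-jn J3 has f-setter on 2)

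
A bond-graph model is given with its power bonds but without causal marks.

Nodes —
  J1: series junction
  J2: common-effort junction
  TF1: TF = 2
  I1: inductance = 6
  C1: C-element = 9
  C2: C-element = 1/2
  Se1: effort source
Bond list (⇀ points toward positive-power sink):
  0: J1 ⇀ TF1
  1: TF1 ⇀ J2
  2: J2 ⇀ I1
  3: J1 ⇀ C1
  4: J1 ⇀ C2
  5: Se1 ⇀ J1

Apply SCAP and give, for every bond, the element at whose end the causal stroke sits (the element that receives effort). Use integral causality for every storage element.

β5 stroke at J1  (Se1: effort source, stroke at far end)
β2 stroke at I1  (I1: I, integral causality)
β1 stroke at J2  (J2 needs exactly one e-in)
β0 stroke at TF1  (TF1 one-in-one-out from 1)
β3 stroke at J1  (1-jn J1 has f-setter on 0)
β4 stroke at J1  (J1: bond 0 brought flow, rest push out)

bond 0 stroke at TF1
bond 1 stroke at J2
bond 2 stroke at I1
bond 3 stroke at J1
bond 4 stroke at J1
bond 5 stroke at J1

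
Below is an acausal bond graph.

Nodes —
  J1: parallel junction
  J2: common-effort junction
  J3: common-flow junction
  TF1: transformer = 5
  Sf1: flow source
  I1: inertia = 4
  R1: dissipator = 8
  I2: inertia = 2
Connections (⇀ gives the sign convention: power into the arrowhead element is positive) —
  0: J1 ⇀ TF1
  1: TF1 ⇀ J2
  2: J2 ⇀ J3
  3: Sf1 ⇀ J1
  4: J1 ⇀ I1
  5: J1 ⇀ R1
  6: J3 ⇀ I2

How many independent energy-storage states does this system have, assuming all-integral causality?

b3 →Sf1  (Sf1 fixes flow; stroke at Sf1)
b4 →I1  (I1 outputs flow p/I1)
b6 →I2  (I2 outputs flow p/I2)
b2 →J3  (J3 flow already set via bond 6)
b1 →J2  (J2 needs exactly one e-in)
b0 →TF1  (TF TF1: opposite of bond 1)
b5 →J1  (closing 0-jn rule on J1)

2  (I1, I2 all integral)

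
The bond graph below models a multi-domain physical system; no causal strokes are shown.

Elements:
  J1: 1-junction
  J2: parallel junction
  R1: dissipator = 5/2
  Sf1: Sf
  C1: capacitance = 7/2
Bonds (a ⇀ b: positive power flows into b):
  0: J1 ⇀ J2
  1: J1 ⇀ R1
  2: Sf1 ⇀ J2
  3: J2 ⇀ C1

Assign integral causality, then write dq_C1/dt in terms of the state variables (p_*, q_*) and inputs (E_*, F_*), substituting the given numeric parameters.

bond 2 stroke→Sf1  (Sf1 (Sf) sets flow on bond)
bond 3 stroke→J2  (C1: C, integral causality)
bond 0 stroke→J1  (common-e at J2 fixed by 3)
bond 1 stroke→R1  (J1 needs exactly one f-in)

dq_C1/dt = F_Sf1 - 4*q_C1/35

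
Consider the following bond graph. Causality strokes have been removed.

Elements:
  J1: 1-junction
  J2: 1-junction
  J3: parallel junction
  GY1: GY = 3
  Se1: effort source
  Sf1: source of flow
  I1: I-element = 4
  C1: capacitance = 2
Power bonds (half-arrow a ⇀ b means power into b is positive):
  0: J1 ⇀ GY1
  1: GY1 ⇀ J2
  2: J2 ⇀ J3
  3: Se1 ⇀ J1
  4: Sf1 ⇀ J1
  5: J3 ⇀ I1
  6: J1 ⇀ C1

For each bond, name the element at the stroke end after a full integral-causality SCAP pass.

#3 stroke at J1  (Se1 (Se) sets effort on bond)
#4 stroke at Sf1  (Sf1 (Sf) sets flow on bond)
#0 stroke at J1  (common-f at J1 fixed by 4)
#6 stroke at J1  (common-f at J1 fixed by 4)
#1 stroke at J2  (GY1 both-in/both-out from 0)
#2 stroke at J3  (J2 needs exactly one f-in)
#5 stroke at I1  (0-jn J3 has e-setter on 2)

#0 stroke→J1
#1 stroke→J2
#2 stroke→J3
#3 stroke→J1
#4 stroke→Sf1
#5 stroke→I1
#6 stroke→J1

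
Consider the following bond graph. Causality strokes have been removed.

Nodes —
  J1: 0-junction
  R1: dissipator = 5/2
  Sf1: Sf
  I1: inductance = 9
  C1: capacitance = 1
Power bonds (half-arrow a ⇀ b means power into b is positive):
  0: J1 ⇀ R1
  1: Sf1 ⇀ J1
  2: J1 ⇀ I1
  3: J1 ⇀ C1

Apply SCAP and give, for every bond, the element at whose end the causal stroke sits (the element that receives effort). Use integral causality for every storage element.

β0 |R1
β1 |Sf1
β2 |I1
β3 |J1

β1 →Sf1  (source Sf1 imposes f)
β2 →I1  (I1: I, integral causality)
β3 →J1  (C1 integral (e out))
β0 →R1  (J1: bond 3 brought effort, rest push out)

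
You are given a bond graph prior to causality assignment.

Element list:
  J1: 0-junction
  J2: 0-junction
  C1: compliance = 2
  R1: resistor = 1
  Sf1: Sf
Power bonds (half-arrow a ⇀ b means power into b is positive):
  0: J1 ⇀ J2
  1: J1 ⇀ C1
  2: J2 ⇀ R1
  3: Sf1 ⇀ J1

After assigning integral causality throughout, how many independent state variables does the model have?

1  (C1 all integral)

bond 3 |Sf1  (Sf1: flow source, stroke at near end)
bond 1 |J1  (prefer integral on C1)
bond 0 |J2  (J1 effort already set via bond 1)
bond 2 |R1  (J2: bond 0 brought effort, rest push out)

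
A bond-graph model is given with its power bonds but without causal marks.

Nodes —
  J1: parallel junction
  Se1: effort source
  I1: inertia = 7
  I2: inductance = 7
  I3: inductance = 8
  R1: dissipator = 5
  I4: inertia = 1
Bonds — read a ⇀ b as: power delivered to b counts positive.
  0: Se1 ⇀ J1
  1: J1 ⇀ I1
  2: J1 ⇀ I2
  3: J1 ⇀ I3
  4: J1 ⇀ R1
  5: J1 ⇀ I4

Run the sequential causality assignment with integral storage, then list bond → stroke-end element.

b0 →J1  (Se1: effort source, stroke at far end)
b1 →I1  (J1 effort already set via bond 0)
b2 →I2  (common-e at J1 fixed by 0)
b3 →I3  (J1: bond 0 brought effort, rest push out)
b4 →R1  (common-e at J1 fixed by 0)
b5 →I4  (common-e at J1 fixed by 0)

#0 →J1
#1 →I1
#2 →I2
#3 →I3
#4 →R1
#5 →I4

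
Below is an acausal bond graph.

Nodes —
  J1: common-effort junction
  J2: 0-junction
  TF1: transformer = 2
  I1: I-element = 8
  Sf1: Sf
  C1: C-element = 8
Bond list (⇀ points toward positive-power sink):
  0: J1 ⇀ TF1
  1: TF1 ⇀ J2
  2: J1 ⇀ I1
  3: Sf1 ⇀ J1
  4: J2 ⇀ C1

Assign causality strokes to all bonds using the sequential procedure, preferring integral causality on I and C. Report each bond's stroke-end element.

β0 |J1
β1 |TF1
β2 |I1
β3 |Sf1
β4 |J2

β3 stroke at Sf1  (Sf1: flow source, stroke at near end)
β2 stroke at I1  (I1 integral (f out))
β0 stroke at J1  (only one effort-in slot at J1)
β1 stroke at TF1  (TF1: transformer flips bond 0)
β4 stroke at J2  (closing 0-jn rule on J2)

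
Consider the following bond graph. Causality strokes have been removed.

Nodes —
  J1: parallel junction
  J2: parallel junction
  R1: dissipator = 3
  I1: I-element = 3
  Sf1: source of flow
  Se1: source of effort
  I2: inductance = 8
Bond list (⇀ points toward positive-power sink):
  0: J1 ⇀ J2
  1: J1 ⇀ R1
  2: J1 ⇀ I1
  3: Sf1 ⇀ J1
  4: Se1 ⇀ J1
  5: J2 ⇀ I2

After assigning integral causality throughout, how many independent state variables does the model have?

bond 3 →Sf1  (source Sf1 imposes f)
bond 4 →J1  (Se1 fixes effort; stroke away)
bond 0 →J2  (common-e at J1 fixed by 4)
bond 1 →R1  (0-jn J1 has e-setter on 4)
bond 2 →I1  (common-e at J1 fixed by 4)
bond 5 →I2  (J2: bond 0 brought effort, rest push out)

2  (I1, I2 all integral)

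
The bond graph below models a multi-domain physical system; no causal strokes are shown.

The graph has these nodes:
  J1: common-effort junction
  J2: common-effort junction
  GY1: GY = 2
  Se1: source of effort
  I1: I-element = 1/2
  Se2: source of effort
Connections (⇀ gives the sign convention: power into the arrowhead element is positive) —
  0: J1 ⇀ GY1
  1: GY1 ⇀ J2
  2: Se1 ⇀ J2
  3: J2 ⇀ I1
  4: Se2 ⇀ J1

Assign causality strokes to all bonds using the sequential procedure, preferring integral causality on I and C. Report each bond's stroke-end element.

b0 |GY1
b1 |GY1
b2 |J2
b3 |I1
b4 |J1

β2 →J2  (Se1: effort source, stroke at far end)
β4 →J1  (Se2 (Se) sets effort on bond)
β0 →GY1  (common-e at J1 fixed by 4)
β1 →GY1  (J2 effort already set via bond 2)
β3 →I1  (J2 effort already set via bond 2)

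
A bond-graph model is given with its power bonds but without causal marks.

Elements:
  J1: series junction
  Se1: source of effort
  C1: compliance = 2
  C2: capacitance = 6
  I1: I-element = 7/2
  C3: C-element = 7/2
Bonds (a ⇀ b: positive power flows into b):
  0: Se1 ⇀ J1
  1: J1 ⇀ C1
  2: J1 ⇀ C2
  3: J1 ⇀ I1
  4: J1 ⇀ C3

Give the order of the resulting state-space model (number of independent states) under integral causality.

b0 |J1  (Se1 fixes effort; stroke away)
b1 |J1  (C1 outputs effort q/C1)
b2 |J1  (prefer integral on C2)
b3 |I1  (I1 integral (f out))
b4 |J1  (J1: bond 3 brought flow, rest push out)

4  (C1, C2, C3, I1 all integral)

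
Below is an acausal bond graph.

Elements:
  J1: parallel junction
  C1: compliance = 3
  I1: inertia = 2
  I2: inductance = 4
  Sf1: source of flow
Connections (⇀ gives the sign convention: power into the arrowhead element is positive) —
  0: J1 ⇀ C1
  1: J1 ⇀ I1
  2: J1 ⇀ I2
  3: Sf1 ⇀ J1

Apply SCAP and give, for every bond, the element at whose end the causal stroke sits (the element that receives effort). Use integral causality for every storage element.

bond 3 |Sf1  (Sf1 fixes flow; stroke at Sf1)
bond 0 |J1  (prefer integral on C1)
bond 1 |I1  (J1 effort already set via bond 0)
bond 2 |I2  (J1 effort already set via bond 0)

b0 stroke→J1
b1 stroke→I1
b2 stroke→I2
b3 stroke→Sf1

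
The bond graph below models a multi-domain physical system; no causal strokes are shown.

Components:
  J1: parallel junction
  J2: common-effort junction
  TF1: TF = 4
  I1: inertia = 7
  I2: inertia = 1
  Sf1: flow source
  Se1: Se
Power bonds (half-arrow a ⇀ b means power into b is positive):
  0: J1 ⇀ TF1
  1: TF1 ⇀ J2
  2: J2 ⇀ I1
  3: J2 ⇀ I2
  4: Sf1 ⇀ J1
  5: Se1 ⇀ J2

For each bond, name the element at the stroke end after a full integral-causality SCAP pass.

b4 stroke→Sf1  (source Sf1 imposes f)
b5 stroke→J2  (Se1: effort source, stroke at far end)
b0 stroke→J1  (closing 0-jn rule on J1)
b1 stroke→TF1  (0-jn J2 has e-setter on 5)
b2 stroke→I1  (J2: bond 5 brought effort, rest push out)
b3 stroke→I2  (common-e at J2 fixed by 5)

β0 →J1
β1 →TF1
β2 →I1
β3 →I2
β4 →Sf1
β5 →J2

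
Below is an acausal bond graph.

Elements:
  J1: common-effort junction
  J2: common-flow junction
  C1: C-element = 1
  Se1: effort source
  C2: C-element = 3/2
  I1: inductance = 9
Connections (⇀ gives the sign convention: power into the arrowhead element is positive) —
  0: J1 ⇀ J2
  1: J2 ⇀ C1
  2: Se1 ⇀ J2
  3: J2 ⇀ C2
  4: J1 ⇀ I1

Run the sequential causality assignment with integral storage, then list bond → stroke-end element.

β2 →J2  (Se1 fixes effort; stroke away)
β1 →J2  (C1 outputs effort q/C1)
β3 →J2  (C2 outputs effort q/C2)
β0 →J1  (only one flow-in slot at J2)
β4 →I1  (J1 effort already set via bond 0)

β0 |J1
β1 |J2
β2 |J2
β3 |J2
β4 |I1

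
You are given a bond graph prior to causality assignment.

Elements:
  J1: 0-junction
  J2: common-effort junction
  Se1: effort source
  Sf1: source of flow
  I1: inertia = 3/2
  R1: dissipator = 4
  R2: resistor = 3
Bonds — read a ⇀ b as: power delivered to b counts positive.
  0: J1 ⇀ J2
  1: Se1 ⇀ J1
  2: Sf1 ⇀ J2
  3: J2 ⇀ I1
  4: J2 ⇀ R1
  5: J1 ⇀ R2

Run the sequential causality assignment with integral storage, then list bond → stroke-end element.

β0 →J2
β1 →J1
β2 →Sf1
β3 →I1
β4 →R1
β5 →R2

β1 →J1  (Se1 fixes effort; stroke away)
β2 →Sf1  (Sf1 (Sf) sets flow on bond)
β0 →J2  (J1 effort already set via bond 1)
β5 →R2  (common-e at J1 fixed by 1)
β3 →I1  (J2 effort already set via bond 0)
β4 →R1  (J2: bond 0 brought effort, rest push out)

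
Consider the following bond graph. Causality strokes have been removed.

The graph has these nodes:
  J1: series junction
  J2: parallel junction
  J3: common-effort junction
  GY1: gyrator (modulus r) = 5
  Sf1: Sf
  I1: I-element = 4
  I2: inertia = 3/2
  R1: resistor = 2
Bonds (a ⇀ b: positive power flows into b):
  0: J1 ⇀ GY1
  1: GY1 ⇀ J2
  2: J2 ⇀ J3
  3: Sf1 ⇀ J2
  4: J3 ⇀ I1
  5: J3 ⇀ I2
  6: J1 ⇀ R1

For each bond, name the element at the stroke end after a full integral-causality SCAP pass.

bond 0 stroke→J1
bond 1 stroke→J2
bond 2 stroke→J3
bond 3 stroke→Sf1
bond 4 stroke→I1
bond 5 stroke→I2
bond 6 stroke→R1

#3 stroke at Sf1  (Sf1 fixes flow; stroke at Sf1)
#4 stroke at I1  (prefer integral on I1)
#5 stroke at I2  (I2 integral (f out))
#2 stroke at J3  (only one effort-in slot at J3)
#1 stroke at J2  (closing 0-jn rule on J2)
#0 stroke at J1  (through GY1, causality inverts; strokes same side of GY1)
#6 stroke at R1  (closing 1-jn rule on J1)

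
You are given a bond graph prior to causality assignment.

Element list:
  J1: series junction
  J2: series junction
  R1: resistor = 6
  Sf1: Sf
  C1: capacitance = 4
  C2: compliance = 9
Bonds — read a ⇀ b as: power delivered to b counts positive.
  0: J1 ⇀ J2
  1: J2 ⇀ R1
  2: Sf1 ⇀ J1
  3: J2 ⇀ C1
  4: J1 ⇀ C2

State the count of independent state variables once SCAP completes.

2  (C1, C2 all integral)

β2 stroke at Sf1  (Sf1: flow source, stroke at near end)
β0 stroke at J1  (J1 flow already set via bond 2)
β4 stroke at J1  (J1 flow already set via bond 2)
β1 stroke at J2  (J2: bond 0 brought flow, rest push out)
β3 stroke at J2  (1-jn J2 has f-setter on 0)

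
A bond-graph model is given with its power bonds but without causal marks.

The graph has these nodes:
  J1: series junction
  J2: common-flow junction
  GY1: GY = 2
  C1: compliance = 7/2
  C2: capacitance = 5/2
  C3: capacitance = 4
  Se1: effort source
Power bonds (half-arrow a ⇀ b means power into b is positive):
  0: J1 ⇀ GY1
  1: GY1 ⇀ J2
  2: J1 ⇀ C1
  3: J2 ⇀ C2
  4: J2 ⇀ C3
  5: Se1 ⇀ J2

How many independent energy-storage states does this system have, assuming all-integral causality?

b5 →J2  (Se1 (Se) sets effort on bond)
b2 →J1  (C1: C, integral causality)
b0 →GY1  (closing 1-jn rule on J1)
b1 →GY1  (through GY1, causality inverts; strokes same side of GY1)
b3 →J2  (J2: bond 1 brought flow, rest push out)
b4 →J2  (1-jn J2 has f-setter on 1)

3  (C1, C2, C3 all integral)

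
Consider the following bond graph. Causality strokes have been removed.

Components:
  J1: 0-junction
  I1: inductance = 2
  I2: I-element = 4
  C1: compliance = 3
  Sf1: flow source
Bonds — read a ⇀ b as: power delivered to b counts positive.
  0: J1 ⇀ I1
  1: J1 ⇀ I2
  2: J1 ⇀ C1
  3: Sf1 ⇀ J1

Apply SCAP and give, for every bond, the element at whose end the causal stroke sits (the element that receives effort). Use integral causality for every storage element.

b3 →Sf1  (Sf1 (Sf) sets flow on bond)
b0 →I1  (I1 integral (f out))
b1 →I2  (I2 outputs flow p/I2)
b2 →J1  (closing 0-jn rule on J1)

bond 0 stroke at I1
bond 1 stroke at I2
bond 2 stroke at J1
bond 3 stroke at Sf1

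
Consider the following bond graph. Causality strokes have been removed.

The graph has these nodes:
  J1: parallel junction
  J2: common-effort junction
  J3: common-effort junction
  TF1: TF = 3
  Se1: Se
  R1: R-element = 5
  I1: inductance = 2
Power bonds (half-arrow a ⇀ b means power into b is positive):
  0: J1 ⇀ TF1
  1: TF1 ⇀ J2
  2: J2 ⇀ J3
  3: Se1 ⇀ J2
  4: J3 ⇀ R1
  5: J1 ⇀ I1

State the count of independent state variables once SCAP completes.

#3 |J2  (source Se1 imposes e)
#1 |TF1  (J2: bond 3 brought effort, rest push out)
#2 |J3  (0-jn J2 has e-setter on 3)
#4 |R1  (common-e at J3 fixed by 2)
#0 |J1  (TF TF1: opposite of bond 1)
#5 |I1  (0-jn J1 has e-setter on 0)

1  (I1 all integral)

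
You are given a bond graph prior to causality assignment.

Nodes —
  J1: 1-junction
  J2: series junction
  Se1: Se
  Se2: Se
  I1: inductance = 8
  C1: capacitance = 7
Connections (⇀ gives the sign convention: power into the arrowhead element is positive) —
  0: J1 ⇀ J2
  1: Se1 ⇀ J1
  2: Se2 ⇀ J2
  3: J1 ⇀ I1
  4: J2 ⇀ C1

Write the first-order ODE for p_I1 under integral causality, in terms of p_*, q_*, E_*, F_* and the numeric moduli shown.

dp_I1/dt = E_Se1 + E_Se2 - q_C1/7

b1 stroke at J1  (Se1 (Se) sets effort on bond)
b2 stroke at J2  (Se2 (Se) sets effort on bond)
b3 stroke at I1  (prefer integral on I1)
b0 stroke at J1  (1-jn J1 has f-setter on 3)
b4 stroke at J2  (J2: bond 0 brought flow, rest push out)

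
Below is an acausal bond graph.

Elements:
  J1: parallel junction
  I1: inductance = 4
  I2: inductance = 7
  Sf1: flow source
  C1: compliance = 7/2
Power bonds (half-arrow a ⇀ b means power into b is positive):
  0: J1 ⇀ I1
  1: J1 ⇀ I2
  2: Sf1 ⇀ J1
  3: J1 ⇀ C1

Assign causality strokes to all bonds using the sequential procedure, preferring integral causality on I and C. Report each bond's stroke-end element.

β0 |I1
β1 |I2
β2 |Sf1
β3 |J1

b2 →Sf1  (Sf1: flow source, stroke at near end)
b0 →I1  (prefer integral on I1)
b1 →I2  (I2: I, integral causality)
b3 →J1  (only one effort-in slot at J1)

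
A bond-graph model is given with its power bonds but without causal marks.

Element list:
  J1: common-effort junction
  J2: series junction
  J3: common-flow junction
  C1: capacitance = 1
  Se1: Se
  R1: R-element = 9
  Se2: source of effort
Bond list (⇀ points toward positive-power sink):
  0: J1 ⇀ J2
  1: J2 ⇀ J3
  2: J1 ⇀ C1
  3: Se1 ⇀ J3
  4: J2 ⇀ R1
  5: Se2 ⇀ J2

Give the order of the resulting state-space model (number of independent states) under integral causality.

β3 |J3  (source Se1 imposes e)
β5 |J2  (Se2: effort source, stroke at far end)
β1 |J2  (only one flow-in slot at J3)
β2 |J1  (C1 integral (e out))
β0 |J2  (common-e at J1 fixed by 2)
β4 |R1  (only one flow-in slot at J2)

1  (C1 all integral)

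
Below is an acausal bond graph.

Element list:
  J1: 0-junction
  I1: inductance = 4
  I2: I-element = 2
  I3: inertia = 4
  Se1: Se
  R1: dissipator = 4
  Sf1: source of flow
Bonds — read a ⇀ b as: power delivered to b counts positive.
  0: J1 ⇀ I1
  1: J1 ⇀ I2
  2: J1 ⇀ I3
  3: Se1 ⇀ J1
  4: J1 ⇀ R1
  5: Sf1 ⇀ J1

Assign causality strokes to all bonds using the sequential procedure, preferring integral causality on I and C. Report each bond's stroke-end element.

#0 →I1
#1 →I2
#2 →I3
#3 →J1
#4 →R1
#5 →Sf1

β3 →J1  (source Se1 imposes e)
β5 →Sf1  (Sf1: flow source, stroke at near end)
β0 →I1  (J1: bond 3 brought effort, rest push out)
β1 →I2  (J1: bond 3 brought effort, rest push out)
β2 →I3  (0-jn J1 has e-setter on 3)
β4 →R1  (common-e at J1 fixed by 3)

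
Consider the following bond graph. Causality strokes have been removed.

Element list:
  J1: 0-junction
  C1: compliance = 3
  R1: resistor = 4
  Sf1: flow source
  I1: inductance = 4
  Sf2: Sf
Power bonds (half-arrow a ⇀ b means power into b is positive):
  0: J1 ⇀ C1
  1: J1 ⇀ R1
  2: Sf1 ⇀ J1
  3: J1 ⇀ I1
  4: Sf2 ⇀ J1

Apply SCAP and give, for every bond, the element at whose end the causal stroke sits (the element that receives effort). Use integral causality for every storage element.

#2 stroke→Sf1  (Sf1 fixes flow; stroke at Sf1)
#4 stroke→Sf2  (Sf2: flow source, stroke at near end)
#0 stroke→J1  (C1 integral (e out))
#1 stroke→R1  (J1 effort already set via bond 0)
#3 stroke→I1  (common-e at J1 fixed by 0)

β0 →J1
β1 →R1
β2 →Sf1
β3 →I1
β4 →Sf2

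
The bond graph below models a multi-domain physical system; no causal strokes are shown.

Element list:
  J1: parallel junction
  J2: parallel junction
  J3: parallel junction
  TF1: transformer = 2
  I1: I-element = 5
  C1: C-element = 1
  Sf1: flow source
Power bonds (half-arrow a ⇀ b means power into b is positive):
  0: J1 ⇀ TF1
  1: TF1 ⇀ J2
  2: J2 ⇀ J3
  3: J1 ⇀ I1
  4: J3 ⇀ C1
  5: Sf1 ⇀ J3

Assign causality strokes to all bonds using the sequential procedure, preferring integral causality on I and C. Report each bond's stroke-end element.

bond 5 stroke at Sf1  (Sf1 (Sf) sets flow on bond)
bond 3 stroke at I1  (I1 integral (f out))
bond 0 stroke at J1  (J1: last free bond brings effort in)
bond 1 stroke at TF1  (TF TF1: opposite of bond 0)
bond 2 stroke at J2  (J2: last free bond brings effort in)
bond 4 stroke at J3  (J3 needs exactly one e-in)

#0 |J1
#1 |TF1
#2 |J2
#3 |I1
#4 |J3
#5 |Sf1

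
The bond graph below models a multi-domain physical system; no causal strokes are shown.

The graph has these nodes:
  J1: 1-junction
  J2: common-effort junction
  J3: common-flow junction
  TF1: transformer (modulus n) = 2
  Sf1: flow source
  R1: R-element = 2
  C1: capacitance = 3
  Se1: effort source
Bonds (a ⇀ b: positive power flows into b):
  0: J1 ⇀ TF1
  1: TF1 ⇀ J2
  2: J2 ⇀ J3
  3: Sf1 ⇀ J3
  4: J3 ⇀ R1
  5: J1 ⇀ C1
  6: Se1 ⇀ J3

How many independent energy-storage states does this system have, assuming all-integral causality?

1  (C1 all integral)

#3 →Sf1  (source Sf1 imposes f)
#6 →J3  (Se1 (Se) sets effort on bond)
#2 →J3  (common-f at J3 fixed by 3)
#4 →J3  (common-f at J3 fixed by 3)
#1 →J2  (J2: last free bond brings effort in)
#0 →TF1  (TF1 one-in-one-out from 1)
#5 →J1  (J1 flow already set via bond 0)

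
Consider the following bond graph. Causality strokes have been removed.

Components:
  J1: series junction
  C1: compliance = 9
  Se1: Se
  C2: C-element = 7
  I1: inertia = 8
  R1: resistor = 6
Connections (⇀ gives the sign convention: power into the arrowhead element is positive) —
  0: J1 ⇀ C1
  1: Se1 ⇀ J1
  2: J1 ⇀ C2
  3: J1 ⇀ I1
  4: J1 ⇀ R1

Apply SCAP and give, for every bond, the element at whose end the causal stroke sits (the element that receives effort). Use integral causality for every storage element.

b1 stroke→J1  (Se1: effort source, stroke at far end)
b0 stroke→J1  (prefer integral on C1)
b2 stroke→J1  (C2 integral (e out))
b3 stroke→I1  (prefer integral on I1)
b4 stroke→J1  (J1: bond 3 brought flow, rest push out)

#0 stroke at J1
#1 stroke at J1
#2 stroke at J1
#3 stroke at I1
#4 stroke at J1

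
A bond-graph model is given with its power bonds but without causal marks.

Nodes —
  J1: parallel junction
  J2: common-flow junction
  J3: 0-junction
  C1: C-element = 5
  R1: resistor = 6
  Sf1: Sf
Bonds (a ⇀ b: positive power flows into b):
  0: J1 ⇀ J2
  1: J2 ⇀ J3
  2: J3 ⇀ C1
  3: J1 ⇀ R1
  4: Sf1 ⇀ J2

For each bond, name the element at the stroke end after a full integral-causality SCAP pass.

bond 0 stroke at J2
bond 1 stroke at J2
bond 2 stroke at J3
bond 3 stroke at J1
bond 4 stroke at Sf1

β4 stroke→Sf1  (Sf1 fixes flow; stroke at Sf1)
β0 stroke→J2  (J2 flow already set via bond 4)
β1 stroke→J2  (1-jn J2 has f-setter on 4)
β2 stroke→J3  (closing 0-jn rule on J3)
β3 stroke→J1  (only one effort-in slot at J1)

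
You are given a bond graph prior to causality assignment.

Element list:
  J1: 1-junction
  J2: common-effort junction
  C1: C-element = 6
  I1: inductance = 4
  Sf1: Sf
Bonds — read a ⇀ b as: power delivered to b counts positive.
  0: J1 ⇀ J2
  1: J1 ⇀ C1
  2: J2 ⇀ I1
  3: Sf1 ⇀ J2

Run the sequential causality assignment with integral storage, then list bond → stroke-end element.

β0 |J2
β1 |J1
β2 |I1
β3 |Sf1

b3 →Sf1  (Sf1 fixes flow; stroke at Sf1)
b1 →J1  (C1 integral (e out))
b0 →J2  (J1: last free bond brings flow in)
b2 →I1  (J2 effort already set via bond 0)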